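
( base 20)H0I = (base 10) 6818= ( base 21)F9E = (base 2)1101010100010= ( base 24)bk2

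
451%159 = 133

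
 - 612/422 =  - 306/211 = - 1.45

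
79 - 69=10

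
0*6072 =0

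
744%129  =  99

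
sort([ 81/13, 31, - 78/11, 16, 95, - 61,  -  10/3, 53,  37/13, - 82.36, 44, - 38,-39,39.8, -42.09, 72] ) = [ - 82.36 , - 61  ,  -  42.09,  -  39,- 38, - 78/11, - 10/3,37/13, 81/13, 16,31, 39.8, 44, 53,72, 95 ] 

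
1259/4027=1259/4027=   0.31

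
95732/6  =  47866/3 = 15955.33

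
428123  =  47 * 9109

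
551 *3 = 1653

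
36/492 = 3/41= 0.07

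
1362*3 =4086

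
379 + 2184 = 2563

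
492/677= 492/677 = 0.73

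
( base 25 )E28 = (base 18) 1936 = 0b10001001101000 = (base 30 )9NI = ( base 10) 8808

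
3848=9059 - 5211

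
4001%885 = 461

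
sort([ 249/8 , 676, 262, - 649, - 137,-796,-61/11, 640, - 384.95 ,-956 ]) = [ - 956, - 796,  -  649, - 384.95,-137, - 61/11,249/8,262,  640, 676]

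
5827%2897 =33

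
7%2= 1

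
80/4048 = 5/253 = 0.02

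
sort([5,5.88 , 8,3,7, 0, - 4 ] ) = [ - 4, 0,3, 5,  5.88, 7,8]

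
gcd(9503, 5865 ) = 17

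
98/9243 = 98/9243 = 0.01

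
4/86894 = 2/43447  =  0.00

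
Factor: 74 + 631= 3^1*5^1*47^1 = 705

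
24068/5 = 24068/5 = 4813.60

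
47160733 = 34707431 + 12453302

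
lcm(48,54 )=432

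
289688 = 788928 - 499240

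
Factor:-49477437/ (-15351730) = 2^( - 1)*3^2*5^( - 1 )*29^( - 1)*52937^(-1 )*5497493^1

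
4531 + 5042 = 9573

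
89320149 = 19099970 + 70220179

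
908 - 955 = - 47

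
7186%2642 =1902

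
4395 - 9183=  - 4788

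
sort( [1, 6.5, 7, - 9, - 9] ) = [ - 9, - 9, 1,6.5,7] 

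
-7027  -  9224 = - 16251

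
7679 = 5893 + 1786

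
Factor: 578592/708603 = 672/823  =  2^5*3^1* 7^1*823^( - 1 )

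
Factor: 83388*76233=6356917404 = 2^2*3^2*6949^1*25411^1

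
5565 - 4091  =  1474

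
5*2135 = 10675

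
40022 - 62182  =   - 22160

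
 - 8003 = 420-8423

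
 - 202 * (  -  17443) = 3523486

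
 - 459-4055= - 4514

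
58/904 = 29/452 = 0.06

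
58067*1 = 58067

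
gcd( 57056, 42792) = 14264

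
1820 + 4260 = 6080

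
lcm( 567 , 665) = 53865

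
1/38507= 1/38507 = 0.00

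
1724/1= 1724 = 1724.00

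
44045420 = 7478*5890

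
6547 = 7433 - 886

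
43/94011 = 43/94011 = 0.00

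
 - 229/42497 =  - 229/42497 = -0.01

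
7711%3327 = 1057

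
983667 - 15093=968574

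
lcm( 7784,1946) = 7784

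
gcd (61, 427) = 61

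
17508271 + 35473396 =52981667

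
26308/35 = 751 + 23/35 = 751.66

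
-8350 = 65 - 8415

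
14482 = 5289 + 9193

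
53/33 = 53/33 = 1.61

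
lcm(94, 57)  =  5358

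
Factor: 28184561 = 457^1*61673^1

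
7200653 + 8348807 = 15549460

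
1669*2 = 3338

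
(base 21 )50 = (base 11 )96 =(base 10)105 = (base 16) 69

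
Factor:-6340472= - 2^3 * 792559^1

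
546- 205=341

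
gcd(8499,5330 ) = 1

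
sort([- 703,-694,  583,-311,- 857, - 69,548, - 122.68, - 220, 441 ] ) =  [ - 857, -703,-694,  -  311, -220,-122.68, - 69,441, 548, 583]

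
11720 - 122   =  11598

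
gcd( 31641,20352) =159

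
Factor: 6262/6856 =2^( - 2 ) * 31^1  *101^1 * 857^( - 1)=3131/3428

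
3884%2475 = 1409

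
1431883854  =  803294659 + 628589195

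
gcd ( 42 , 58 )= 2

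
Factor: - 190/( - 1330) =7^( - 1 ) = 1/7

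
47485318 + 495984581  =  543469899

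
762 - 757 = 5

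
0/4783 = 0= 0.00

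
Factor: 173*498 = 86154 =2^1 * 3^1*83^1*173^1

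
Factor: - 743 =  - 743^1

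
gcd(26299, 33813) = 3757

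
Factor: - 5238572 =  - 2^2 * 23^1*56941^1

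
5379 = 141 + 5238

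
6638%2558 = 1522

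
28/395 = 28/395 = 0.07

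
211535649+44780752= 256316401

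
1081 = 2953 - 1872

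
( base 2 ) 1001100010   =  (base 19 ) 1d2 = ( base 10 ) 610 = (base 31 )JL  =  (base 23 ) 13C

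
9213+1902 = 11115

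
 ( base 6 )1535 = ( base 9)515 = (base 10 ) 419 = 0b110100011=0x1a3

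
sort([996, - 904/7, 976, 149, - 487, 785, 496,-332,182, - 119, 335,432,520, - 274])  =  [- 487,-332, - 274,- 904/7,-119 , 149, 182,335, 432  ,  496, 520,785,  976, 996 ]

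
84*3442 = 289128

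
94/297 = 94/297 = 0.32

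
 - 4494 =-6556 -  - 2062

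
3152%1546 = 60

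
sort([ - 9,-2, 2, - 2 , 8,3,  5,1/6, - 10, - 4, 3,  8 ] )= [ -10, - 9, - 4 , - 2,-2,1/6,2,3, 3, 5,8, 8 ] 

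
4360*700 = 3052000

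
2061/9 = 229 = 229.00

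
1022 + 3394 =4416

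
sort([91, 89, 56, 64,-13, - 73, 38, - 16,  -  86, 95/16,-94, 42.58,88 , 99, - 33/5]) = [  -  94, - 86, - 73,-16,-13,-33/5 , 95/16,38, 42.58, 56,64, 88  ,  89, 91,99] 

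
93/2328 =31/776 = 0.04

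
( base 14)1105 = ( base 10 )2945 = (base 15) D15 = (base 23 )5D1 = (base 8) 5601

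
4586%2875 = 1711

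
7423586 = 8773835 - 1350249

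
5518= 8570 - 3052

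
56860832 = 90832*626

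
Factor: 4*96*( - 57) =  - 2^7*3^2*19^1 = -  21888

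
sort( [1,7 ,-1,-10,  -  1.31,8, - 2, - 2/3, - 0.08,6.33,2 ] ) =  [- 10, - 2, - 1.31, - 1, - 2/3, - 0.08,1,2,6.33,7,8 ] 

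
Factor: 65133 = 3^2*7237^1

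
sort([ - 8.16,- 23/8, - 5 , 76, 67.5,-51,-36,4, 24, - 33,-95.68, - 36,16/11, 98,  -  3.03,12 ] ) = [ - 95.68, -51, - 36,-36, - 33,  -  8.16, - 5,-3.03, - 23/8, 16/11, 4,12, 24, 67.5, 76,98]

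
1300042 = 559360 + 740682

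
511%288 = 223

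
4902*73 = 357846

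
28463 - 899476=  - 871013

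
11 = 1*11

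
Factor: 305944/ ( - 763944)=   -  3^( - 1 )*139^( - 1 )*167^1 = -167/417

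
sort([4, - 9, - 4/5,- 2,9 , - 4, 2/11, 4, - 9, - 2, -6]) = [ - 9,  -  9, - 6, - 4, - 2, - 2,  -  4/5,2/11, 4, 4,9]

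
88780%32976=22828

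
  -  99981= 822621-922602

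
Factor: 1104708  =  2^2*3^1 * 11^1 * 8369^1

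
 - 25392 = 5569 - 30961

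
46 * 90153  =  4147038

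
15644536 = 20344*769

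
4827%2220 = 387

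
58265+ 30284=88549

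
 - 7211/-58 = 7211/58 = 124.33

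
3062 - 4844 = - 1782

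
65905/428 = 153 + 421/428 = 153.98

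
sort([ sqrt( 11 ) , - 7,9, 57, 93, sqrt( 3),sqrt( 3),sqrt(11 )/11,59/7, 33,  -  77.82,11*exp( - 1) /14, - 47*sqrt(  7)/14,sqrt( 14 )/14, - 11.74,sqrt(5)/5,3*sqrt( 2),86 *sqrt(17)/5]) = [-77.82, - 11.74,-47*sqrt(7) /14  ,-7,sqrt(14 ) /14, 11*exp( - 1 )/14,sqrt(11 )/11, sqrt( 5)/5, sqrt(3 ), sqrt(3),sqrt(11), 3*sqrt(2),59/7,9 , 33,57,86*sqrt( 17)/5,93 ] 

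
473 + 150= 623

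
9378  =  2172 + 7206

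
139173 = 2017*69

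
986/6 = 164 + 1/3 = 164.33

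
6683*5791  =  38701253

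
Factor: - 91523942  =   - 2^1*29^1*1577999^1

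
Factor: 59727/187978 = 2^( - 1 )*3^1*7^( - 1) * 29^( - 1) *43^1 = 129/406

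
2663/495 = 5 + 188/495=5.38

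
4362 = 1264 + 3098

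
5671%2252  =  1167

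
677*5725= 3875825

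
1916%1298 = 618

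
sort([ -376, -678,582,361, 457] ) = [-678, - 376, 361, 457,  582 ] 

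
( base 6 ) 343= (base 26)55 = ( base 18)79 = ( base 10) 135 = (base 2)10000111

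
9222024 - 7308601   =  1913423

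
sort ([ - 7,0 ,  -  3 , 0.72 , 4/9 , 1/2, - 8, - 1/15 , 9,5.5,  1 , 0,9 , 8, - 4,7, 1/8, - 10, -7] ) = [ - 10 ,-8 , - 7, - 7,  -  4, - 3, - 1/15 , 0,0, 1/8, 4/9,1/2,  0.72, 1,5.5,7, 8, 9,9] 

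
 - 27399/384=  - 9133/128 =-  71.35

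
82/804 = 41/402 = 0.10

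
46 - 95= - 49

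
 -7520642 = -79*95198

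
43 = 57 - 14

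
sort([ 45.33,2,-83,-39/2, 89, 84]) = [ - 83, - 39/2,  2, 45.33, 84,  89 ] 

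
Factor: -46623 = - 3^1*15541^1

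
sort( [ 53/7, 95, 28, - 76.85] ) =[ - 76.85,53/7,  28, 95]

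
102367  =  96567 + 5800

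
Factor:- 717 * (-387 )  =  277479 = 3^3*43^1*239^1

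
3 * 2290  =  6870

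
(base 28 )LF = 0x25B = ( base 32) IR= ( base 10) 603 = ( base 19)1ce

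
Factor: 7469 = 7^1*11^1*97^1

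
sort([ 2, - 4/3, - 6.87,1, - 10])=[ - 10, - 6.87, - 4/3,1, 2]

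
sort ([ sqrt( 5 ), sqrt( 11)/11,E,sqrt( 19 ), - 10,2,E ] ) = [-10, sqrt( 11)/11,2, sqrt( 5 ), E,E,sqrt(19)] 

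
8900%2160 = 260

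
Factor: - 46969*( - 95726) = 4496154494 =2^1*13^1*23^1*2081^1*3613^1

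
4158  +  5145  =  9303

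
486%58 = 22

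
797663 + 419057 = 1216720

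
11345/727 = 11345/727 = 15.61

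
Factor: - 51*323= -16473 = -3^1*17^2*19^1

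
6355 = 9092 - 2737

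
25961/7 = 3708 +5/7 = 3708.71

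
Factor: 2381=2381^1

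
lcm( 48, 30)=240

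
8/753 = 8/753 = 0.01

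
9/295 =9/295 = 0.03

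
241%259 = 241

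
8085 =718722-710637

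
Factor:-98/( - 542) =7^2 * 271^( - 1 )=49/271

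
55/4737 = 55/4737 = 0.01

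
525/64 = 525/64 = 8.20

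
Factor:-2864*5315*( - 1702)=2^5 * 5^1*23^1*37^1*179^1*  1063^1  =  25908116320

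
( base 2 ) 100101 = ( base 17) 23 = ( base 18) 21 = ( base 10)37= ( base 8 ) 45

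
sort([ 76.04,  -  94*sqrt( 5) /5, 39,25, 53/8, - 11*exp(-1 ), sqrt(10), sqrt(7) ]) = [-94 * sqrt( 5)/5, - 11 * exp(  -  1 ) , sqrt(7), sqrt (10 ), 53/8, 25,39, 76.04]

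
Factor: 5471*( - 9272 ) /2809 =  - 50727112/2809= - 2^3*19^1* 53^( - 2)*61^1* 5471^1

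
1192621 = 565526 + 627095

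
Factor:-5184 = -2^6*3^4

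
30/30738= 5/5123 = 0.00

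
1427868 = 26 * 54918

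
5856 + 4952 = 10808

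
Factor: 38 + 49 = 3^1*29^1 = 87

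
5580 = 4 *1395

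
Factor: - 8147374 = -2^1*4073687^1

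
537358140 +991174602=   1528532742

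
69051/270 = 23017/90  =  255.74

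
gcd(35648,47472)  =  16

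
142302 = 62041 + 80261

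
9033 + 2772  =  11805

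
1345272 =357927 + 987345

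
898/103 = 898/103 = 8.72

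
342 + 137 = 479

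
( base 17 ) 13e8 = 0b1011110001010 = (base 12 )35a2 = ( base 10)6026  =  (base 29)74N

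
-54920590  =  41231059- 96151649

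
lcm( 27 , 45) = 135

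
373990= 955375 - 581385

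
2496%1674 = 822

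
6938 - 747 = 6191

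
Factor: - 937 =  - 937^1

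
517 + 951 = 1468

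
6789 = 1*6789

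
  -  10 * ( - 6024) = 60240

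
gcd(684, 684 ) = 684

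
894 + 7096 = 7990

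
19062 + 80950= 100012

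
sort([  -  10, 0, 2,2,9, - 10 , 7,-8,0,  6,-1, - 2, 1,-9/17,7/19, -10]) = [ - 10,-10,  -  10, - 8, - 2, - 1 , - 9/17,  0 , 0,7/19,1 , 2, 2,  6, 7,  9 ]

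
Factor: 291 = 3^1  *  97^1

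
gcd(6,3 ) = 3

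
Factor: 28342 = 2^1*37^1*383^1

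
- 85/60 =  - 17/12 = - 1.42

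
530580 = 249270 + 281310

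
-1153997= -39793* 29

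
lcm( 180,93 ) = 5580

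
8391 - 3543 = 4848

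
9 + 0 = 9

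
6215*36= 223740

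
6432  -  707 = 5725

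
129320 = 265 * 488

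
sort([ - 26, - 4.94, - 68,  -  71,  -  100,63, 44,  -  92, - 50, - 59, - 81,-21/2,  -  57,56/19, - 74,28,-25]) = [ - 100 , - 92,-81, - 74, - 71, - 68,  -  59, - 57,-50 , - 26,  -  25,  -  21/2,-4.94 , 56/19,28,44,63 ]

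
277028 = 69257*4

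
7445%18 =11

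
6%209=6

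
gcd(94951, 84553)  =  1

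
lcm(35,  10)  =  70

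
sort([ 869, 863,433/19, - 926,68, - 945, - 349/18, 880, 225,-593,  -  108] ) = [ - 945, - 926,  -  593, - 108,-349/18, 433/19, 68, 225, 863,869, 880] 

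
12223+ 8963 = 21186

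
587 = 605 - 18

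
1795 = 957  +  838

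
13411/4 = 13411/4= 3352.75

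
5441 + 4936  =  10377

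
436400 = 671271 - 234871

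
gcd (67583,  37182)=1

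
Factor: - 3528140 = -2^2*5^1*  7^1*11^1 * 29^1 * 79^1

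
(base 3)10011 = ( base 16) 55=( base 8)125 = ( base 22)3j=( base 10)85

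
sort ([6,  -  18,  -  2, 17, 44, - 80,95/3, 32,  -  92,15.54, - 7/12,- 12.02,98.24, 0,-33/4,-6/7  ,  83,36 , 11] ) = [- 92, - 80,-18, - 12.02, - 33/4,  -  2, - 6/7, - 7/12,0,6,11, 15.54,17, 95/3,32, 36, 44 , 83,  98.24 ] 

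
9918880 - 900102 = 9018778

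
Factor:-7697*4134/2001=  - 2^1*13^1*23^( - 1)*29^(  -  1)*43^1*53^1*179^1= - 10606466/667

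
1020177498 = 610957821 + 409219677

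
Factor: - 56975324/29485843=- 2^2*7^1 * 23^1 * 88471^1*29485843^(-1)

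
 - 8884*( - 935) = 8306540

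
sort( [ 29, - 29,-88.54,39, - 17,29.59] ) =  [-88.54, - 29,-17,  29, 29.59,39 ]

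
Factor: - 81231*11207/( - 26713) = 910355817/26713 = 3^1*7^1*1601^1 * 26713^ ( - 1)*27077^1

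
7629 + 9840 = 17469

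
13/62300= 13/62300 = 0.00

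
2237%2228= 9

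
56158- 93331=-37173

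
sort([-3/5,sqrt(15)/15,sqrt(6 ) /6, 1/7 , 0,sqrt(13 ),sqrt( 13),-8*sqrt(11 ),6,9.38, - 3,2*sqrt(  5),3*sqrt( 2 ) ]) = [ - 8*sqrt (11 ), - 3, - 3/5,0,1/7,sqrt(15 )/15,sqrt(6 ) /6, sqrt( 13 ),  sqrt(13 ),3*sqrt(2), 2 * sqrt ( 5), 6 , 9.38 ]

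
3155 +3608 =6763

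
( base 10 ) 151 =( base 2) 10010111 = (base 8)227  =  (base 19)7I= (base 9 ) 177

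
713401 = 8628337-7914936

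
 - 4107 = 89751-93858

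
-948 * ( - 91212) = 86468976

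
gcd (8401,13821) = 271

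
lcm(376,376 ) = 376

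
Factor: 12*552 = 2^5 * 3^2*23^1=6624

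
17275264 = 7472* 2312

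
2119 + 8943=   11062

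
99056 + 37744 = 136800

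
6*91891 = 551346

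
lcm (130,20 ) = 260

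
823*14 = 11522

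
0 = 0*80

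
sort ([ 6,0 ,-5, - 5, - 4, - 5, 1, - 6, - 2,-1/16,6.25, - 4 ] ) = [ - 6, - 5, - 5, - 5,-4 , - 4, - 2, - 1/16,0, 1,  6,6.25]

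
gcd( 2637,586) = 293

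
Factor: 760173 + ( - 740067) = 20106 = 2^1 *3^2*1117^1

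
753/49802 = 753/49802=0.02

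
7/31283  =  1/4469 = 0.00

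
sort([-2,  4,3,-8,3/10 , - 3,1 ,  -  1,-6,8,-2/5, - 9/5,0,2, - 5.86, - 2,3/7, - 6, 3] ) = [-8,-6, - 6, - 5.86, - 3,  -  2, - 2,-9/5, - 1, - 2/5,0,3/10, 3/7,1,2,  3, 3, 4 , 8]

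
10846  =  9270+1576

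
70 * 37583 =2630810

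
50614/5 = 50614/5 = 10122.80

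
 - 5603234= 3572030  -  9175264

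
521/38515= 521/38515=0.01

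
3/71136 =1/23712 = 0.00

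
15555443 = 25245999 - 9690556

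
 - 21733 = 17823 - 39556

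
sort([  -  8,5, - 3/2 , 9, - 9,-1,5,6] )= [ - 9, - 8, - 3/2,  -  1, 5, 5,  6,9]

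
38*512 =19456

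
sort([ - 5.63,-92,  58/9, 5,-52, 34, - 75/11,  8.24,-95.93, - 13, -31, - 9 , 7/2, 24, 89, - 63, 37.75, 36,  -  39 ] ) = [ - 95.93, - 92, - 63 , - 52,-39, - 31, - 13,-9, - 75/11, - 5.63, 7/2,5,58/9, 8.24 , 24, 34, 36,37.75,89 ]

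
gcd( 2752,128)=64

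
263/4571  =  263/4571 = 0.06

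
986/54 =493/27 = 18.26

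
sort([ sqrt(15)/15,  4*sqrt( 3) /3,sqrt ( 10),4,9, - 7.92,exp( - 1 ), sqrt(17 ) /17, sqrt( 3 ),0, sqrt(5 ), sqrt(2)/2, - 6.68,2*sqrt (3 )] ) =[ - 7.92, - 6.68, 0 , sqrt(17) /17,sqrt (15)/15, exp( - 1), sqrt(2)/2,sqrt(3 ), sqrt( 5 ),4*sqrt(3)/3,sqrt ( 10 ),2*sqrt(3 ), 4, 9]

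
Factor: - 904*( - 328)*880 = 260930560 = 2^10*5^1*11^1*41^1* 113^1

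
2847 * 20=56940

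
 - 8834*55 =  - 485870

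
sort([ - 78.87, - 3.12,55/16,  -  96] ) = [ - 96, - 78.87 , - 3.12, 55/16]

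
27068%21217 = 5851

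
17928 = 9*1992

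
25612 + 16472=42084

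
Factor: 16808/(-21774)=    - 2^2*3^( - 1 )*11^1*19^(-1 ) = - 44/57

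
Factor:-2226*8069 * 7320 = - 131478868080  =  - 2^4 * 3^2*5^1 * 7^1*53^1*61^1*8069^1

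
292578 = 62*4719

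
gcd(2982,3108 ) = 42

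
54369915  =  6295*8637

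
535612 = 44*12173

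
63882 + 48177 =112059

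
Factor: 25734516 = 2^2 *3^1*23^1*93241^1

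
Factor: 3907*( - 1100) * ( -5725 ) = 24604332500 = 2^2*5^4*  11^1* 229^1*  3907^1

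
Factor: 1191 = 3^1*397^1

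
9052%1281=85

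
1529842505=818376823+711465682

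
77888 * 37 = 2881856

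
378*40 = 15120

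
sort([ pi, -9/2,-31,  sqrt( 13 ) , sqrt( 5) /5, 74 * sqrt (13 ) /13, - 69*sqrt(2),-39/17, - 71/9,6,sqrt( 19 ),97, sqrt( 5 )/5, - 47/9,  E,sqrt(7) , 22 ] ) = [ - 69*sqrt(2), - 31, - 71/9, -47/9,-9/2, - 39/17 , sqrt ( 5) /5, sqrt(5 )/5,sqrt( 7) , E,pi, sqrt( 13 ), sqrt( 19),  6,74*sqrt (13 ) /13, 22,97] 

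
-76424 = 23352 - 99776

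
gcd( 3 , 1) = 1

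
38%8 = 6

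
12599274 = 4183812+8415462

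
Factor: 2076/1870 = 1038/935=2^1*3^1 * 5^( - 1) *11^(-1)*17^(- 1)*173^1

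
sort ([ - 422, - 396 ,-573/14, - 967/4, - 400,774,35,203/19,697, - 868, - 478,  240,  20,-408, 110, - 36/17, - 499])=[ - 868, - 499, - 478, - 422, - 408, - 400, - 396, - 967/4, - 573/14 , - 36/17,203/19,20, 35, 110, 240,697, 774]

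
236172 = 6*39362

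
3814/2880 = 1 + 467/1440  =  1.32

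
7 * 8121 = 56847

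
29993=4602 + 25391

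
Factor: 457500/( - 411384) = - 625/562 = -2^( - 1)*5^4*281^( - 1)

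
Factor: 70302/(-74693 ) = -2^1 * 3^1*113^( - 1)*661^(-1)*11717^1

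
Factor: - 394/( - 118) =197/59=59^( - 1 )*197^1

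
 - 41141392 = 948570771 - 989712163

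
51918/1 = 51918 =51918.00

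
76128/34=2239 + 1/17 = 2239.06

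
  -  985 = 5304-6289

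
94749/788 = 94749/788 = 120.24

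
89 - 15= 74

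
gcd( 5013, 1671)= 1671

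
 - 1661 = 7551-9212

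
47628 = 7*6804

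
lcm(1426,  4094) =126914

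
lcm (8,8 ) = 8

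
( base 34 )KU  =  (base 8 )1306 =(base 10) 710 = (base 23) 17K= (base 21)1ch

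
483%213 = 57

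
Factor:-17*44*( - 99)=2^2*3^2*11^2 * 17^1= 74052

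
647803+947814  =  1595617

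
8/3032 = 1/379 = 0.00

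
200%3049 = 200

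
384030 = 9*42670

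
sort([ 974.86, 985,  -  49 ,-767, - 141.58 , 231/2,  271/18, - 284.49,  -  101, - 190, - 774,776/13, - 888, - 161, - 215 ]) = [  -  888, - 774, - 767,-284.49, - 215, - 190,-161, - 141.58, - 101, - 49,271/18, 776/13 , 231/2,974.86 , 985]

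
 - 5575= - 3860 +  - 1715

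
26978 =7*3854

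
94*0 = 0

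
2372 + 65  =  2437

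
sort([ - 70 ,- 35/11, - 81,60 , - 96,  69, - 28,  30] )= [- 96, - 81, - 70, - 28, - 35/11, 30, 60 , 69]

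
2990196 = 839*3564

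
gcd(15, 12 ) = 3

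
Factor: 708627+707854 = 11^1*61^1*2111^1 = 1416481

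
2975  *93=276675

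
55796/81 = 688 + 68/81 = 688.84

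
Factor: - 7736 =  - 2^3*967^1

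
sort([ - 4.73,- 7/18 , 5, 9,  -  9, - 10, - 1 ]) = [ - 10, - 9, - 4.73,- 1, - 7/18, 5, 9 ] 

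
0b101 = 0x5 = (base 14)5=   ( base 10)5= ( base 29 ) 5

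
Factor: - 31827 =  - 3^1*103^2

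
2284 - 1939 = 345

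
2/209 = 2/209 =0.01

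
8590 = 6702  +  1888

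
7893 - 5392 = 2501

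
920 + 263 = 1183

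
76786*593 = 45534098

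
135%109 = 26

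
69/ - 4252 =  -  1 + 4183/4252 =- 0.02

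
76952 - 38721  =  38231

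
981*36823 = 36123363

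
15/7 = 15/7 = 2.14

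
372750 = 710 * 525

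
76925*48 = 3692400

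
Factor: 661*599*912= 361096368 =2^4 *3^1*19^1 *599^1*661^1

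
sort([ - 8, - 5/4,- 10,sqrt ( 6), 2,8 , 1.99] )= [ - 10, - 8, - 5/4,  1.99, 2, sqrt( 6),8]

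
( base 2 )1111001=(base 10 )121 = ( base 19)67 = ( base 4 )1321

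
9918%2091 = 1554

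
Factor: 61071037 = 61071037^1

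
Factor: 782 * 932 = 2^3 *17^1* 23^1*233^1 = 728824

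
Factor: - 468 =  - 2^2*3^2*13^1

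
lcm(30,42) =210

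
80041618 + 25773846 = 105815464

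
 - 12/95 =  - 12/95= - 0.13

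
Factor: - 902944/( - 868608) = 2^ ( - 3 ) * 3^ ( - 2)*7^1 * 13^ ( - 1 )* 139^1 = 973/936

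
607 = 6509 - 5902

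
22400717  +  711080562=733481279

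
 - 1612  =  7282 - 8894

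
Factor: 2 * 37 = 74 = 2^1*37^1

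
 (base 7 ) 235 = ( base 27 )4G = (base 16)7c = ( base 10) 124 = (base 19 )6a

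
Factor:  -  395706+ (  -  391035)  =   - 3^1*29^1*9043^1 = - 786741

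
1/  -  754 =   -  1/754 =- 0.00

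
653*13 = 8489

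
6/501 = 2/167=0.01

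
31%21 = 10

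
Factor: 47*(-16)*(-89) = 66928 = 2^4*47^1* 89^1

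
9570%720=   210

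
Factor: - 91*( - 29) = 2639 = 7^1*13^1*29^1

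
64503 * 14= 903042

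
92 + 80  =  172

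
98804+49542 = 148346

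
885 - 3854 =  - 2969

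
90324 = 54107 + 36217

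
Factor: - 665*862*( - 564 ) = 323301720 = 2^3*3^1*5^1*7^1*19^1*47^1*431^1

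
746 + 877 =1623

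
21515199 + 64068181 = 85583380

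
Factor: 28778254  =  2^1 * 14389127^1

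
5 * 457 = 2285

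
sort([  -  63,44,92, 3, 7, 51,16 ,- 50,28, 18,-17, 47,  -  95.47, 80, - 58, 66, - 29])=[ - 95.47, - 63,-58,- 50, - 29,-17, 3 , 7,  16, 18,28, 44, 47,51, 66,80,92] 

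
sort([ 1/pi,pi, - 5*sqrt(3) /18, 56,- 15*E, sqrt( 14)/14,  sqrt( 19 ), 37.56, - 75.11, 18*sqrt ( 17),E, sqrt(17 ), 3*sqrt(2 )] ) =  [-75.11, - 15*E  ,-5*sqrt(3 )/18, sqrt( 14 ) /14, 1/pi,E, pi, sqrt(17),  3 * sqrt(2),sqrt( 19), 37.56,56, 18*sqrt( 17 )]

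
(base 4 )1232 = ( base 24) 4E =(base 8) 156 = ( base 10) 110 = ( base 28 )3q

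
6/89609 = 6/89609   =  0.00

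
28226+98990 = 127216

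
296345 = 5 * 59269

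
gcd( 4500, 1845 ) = 45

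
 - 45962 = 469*( - 98) 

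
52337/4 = 52337/4 = 13084.25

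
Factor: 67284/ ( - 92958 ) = - 2^1*3^2*7^1*89^1*15493^ ( - 1) = - 11214/15493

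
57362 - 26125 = 31237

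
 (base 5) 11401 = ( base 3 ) 1011112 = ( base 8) 1523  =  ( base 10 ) 851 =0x353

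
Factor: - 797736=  - 2^3* 3^1*43^1* 773^1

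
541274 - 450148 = 91126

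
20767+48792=69559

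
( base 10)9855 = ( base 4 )2121333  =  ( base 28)CFR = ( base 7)40506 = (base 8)23177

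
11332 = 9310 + 2022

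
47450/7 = 6778+4/7 = 6778.57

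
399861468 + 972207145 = 1372068613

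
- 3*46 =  - 138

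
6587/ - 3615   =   - 6587/3615 = - 1.82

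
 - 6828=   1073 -7901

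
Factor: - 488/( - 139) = 2^3*61^1*139^(- 1)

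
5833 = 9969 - 4136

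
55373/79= 55373/79 = 700.92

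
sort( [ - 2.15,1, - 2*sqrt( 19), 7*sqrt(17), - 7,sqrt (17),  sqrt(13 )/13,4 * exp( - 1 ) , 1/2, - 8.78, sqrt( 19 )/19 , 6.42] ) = [ - 8.78 , - 2*sqrt(19 ),-7, - 2.15,sqrt(19) /19, sqrt(13)/13, 1/2,1, 4*exp( - 1),sqrt( 17 ), 6.42,7 * sqrt( 17 )]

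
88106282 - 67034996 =21071286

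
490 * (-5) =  - 2450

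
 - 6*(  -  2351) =14106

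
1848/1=1848 = 1848.00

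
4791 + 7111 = 11902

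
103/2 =103/2 = 51.50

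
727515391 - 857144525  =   - 129629134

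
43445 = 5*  8689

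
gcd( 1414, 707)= 707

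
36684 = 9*4076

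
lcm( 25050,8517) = 425850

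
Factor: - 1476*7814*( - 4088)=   2^6*3^2*7^1*41^1*73^1*3907^1 =47148800832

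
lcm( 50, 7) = 350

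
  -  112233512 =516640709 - 628874221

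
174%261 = 174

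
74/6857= 74/6857 = 0.01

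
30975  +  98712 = 129687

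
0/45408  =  0=0.00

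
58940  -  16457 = 42483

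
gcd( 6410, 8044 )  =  2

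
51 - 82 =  -31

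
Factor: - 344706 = -2^1 * 3^1*73^1*787^1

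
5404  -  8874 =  - 3470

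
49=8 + 41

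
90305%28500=4805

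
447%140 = 27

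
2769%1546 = 1223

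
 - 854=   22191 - 23045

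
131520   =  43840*3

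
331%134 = 63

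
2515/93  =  2515/93 =27.04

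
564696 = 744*759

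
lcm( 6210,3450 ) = 31050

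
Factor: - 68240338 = -2^1*34120169^1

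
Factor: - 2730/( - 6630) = 7^1*17^( - 1 )  =  7/17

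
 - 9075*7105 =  - 64477875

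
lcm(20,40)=40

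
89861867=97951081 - 8089214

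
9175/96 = 95+55/96 = 95.57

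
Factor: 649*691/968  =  40769/88 = 2^(-3 )*11^(  -  1 )*59^1*691^1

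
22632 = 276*82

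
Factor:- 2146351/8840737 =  - 29^( - 1 )* 59^(-1)*79^1*101^1*269^1*5167^( - 1)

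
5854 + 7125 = 12979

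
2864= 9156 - 6292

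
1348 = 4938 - 3590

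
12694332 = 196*64767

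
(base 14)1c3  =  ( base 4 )11233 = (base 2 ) 101101111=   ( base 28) D3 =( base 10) 367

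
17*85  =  1445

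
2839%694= 63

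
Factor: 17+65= 2^1*41^1 = 82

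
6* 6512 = 39072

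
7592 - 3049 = 4543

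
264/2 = 132 = 132.00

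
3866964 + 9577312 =13444276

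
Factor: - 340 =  - 2^2*5^1*17^1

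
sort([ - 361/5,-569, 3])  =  [  -  569, - 361/5, 3 ] 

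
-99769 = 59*(-1691)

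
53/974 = 53/974 = 0.05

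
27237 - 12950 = 14287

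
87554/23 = 87554/23 = 3806.70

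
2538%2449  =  89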